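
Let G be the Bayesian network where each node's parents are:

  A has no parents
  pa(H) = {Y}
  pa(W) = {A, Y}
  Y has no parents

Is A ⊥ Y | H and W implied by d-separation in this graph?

No

Only one path connects A and Y:
Path 1: A → W ← Y
  W is a collider and W is conditioned on, which opens it — no node blocks this path, so it is active.
At least one path is unblocked, so d-separation fails.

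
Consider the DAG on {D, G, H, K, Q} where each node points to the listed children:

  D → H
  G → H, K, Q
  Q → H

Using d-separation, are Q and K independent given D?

No

2 paths connect Q and K; each must be blocked for d-separation to hold:
Path 1: Q → H ← G → K
  H is a collider here and neither H nor any of its descendants is conditioned on, so the collider stays closed — the path is blocked at H.
Path 2: Q ← G → K
  G is a fork and G is not conditioned on — no node blocks this path, so it is active.
At least one path is unblocked, so d-separation fails.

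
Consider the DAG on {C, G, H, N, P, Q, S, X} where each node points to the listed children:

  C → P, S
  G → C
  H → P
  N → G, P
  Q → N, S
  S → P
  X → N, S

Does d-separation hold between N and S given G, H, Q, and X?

Enumerating the 6 paths from N to S and testing each for blocking by {G, H, Q, X}:
Path 1: N ← Q → S
  Q is a fork here and Q is conditioned on, so the path is blocked at Q.
Path 2: N ← X → S
  X is a fork here and X is conditioned on, so the path is blocked at X.
Path 3: N → P ← C → S
  P is a collider here and neither P nor any of its descendants is conditioned on, so the collider stays closed — the path is blocked at P.
Path 4: N → P ← S
  P is a collider here and neither P nor any of its descendants is conditioned on, so the collider stays closed — the path is blocked at P.
Path 5: N → G → C → P ← S
  G is a chain here and G is conditioned on, so the path is blocked at G.
Path 6: N → G → C → S
  G is a chain here and G is conditioned on, so the path is blocked at G.
Since every path is blocked, d-separation holds.

Yes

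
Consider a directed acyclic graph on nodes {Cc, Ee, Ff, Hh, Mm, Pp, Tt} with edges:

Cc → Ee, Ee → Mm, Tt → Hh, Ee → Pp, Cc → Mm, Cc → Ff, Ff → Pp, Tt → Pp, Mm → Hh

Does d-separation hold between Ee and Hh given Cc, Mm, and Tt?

6 paths connect Ee and Hh; each must be blocked for d-separation to hold:
  1. Ee → Mm → Hh — Mm:chain[blocks] ⇒ blocked
  2. Ee → Mm ← Cc → Ff → Pp ← Tt → Hh — Mm:collider[open]; Cc:fork[blocks]; Ff:chain[open]; Pp:collider[blocks]; Tt:fork[blocks] ⇒ blocked
  3. Ee ← Cc → Mm → Hh — Cc:fork[blocks]; Mm:chain[blocks] ⇒ blocked
  4. Ee ← Cc → Ff → Pp ← Tt → Hh — Cc:fork[blocks]; Ff:chain[open]; Pp:collider[blocks]; Tt:fork[blocks] ⇒ blocked
  5. Ee → Pp ← Tt → Hh — Pp:collider[blocks]; Tt:fork[blocks] ⇒ blocked
  6. Ee → Pp ← Ff ← Cc → Mm → Hh — Pp:collider[blocks]; Ff:chain[open]; Cc:fork[blocks]; Mm:chain[blocks] ⇒ blocked
Since every path is blocked, d-separation holds.

Yes — Ee and Hh are d-separated given {Cc, Mm, Tt}.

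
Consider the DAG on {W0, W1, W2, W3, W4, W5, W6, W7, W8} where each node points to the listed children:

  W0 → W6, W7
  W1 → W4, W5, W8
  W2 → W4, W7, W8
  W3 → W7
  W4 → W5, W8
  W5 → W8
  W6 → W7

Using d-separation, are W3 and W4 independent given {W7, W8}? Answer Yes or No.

We examine all 6 paths between W3 and W4:
  1. W3 → W7 ← W2 → W4 — W7:collider[open]; W2:fork[open] ⇒ active
  2. W3 → W7 ← W2 → W8 ← W4 — W7:collider[open]; W2:fork[open]; W8:collider[open] ⇒ active
  3. W3 → W7 ← W2 → W8 ← W5 ← W4 — W7:collider[open]; W2:fork[open]; W8:collider[open]; W5:chain[open] ⇒ active
  4. W3 → W7 ← W2 → W8 ← W5 ← W1 → W4 — W7:collider[open]; W2:fork[open]; W8:collider[open]; W5:chain[open]; W1:fork[open] ⇒ active
  5. W3 → W7 ← W2 → W8 ← W1 → W4 — W7:collider[open]; W2:fork[open]; W8:collider[open]; W1:fork[open] ⇒ active
  6. W3 → W7 ← W2 → W8 ← W1 → W5 ← W4 — W7:collider[open]; W2:fork[open]; W8:collider[open]; W1:fork[open]; W5:collider[open] ⇒ active
At least one path is unblocked, so d-separation fails.

No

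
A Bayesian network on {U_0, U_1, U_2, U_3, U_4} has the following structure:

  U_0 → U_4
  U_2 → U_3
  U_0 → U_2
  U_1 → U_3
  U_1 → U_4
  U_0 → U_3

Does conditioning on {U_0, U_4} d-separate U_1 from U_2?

Yes — U_1 and U_2 are d-separated given {U_0, U_4}.

4 paths connect U_1 and U_2; each must be blocked for d-separation to hold:
  1. U_1 → U_4 ← U_0 → U_3 ← U_2 — U_4:collider[open]; U_0:fork[blocks]; U_3:collider[blocks] ⇒ blocked
  2. U_1 → U_4 ← U_0 → U_2 — U_4:collider[open]; U_0:fork[blocks] ⇒ blocked
  3. U_1 → U_3 ← U_0 → U_2 — U_3:collider[blocks]; U_0:fork[blocks] ⇒ blocked
  4. U_1 → U_3 ← U_2 — U_3:collider[blocks] ⇒ blocked
All paths are blocked; U_1 ⊥ U_2 | {U_0, U_4} holds.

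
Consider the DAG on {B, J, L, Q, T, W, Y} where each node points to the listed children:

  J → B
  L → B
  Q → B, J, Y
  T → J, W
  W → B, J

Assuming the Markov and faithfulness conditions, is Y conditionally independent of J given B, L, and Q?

Enumerating the 4 paths from Y to J and testing each for blocking by {B, L, Q}:
Path 1: Y ← Q → B ← W ← T → J
  Q is a fork here and Q is conditioned on, so the path is blocked at Q.
Path 2: Y ← Q → B ← W → J
  Q is a fork here and Q is conditioned on, so the path is blocked at Q.
Path 3: Y ← Q → B ← J
  Q is a fork here and Q is conditioned on, so the path is blocked at Q.
Path 4: Y ← Q → J
  Q is a fork here and Q is conditioned on, so the path is blocked at Q.
Since every path is blocked, d-separation holds.

Yes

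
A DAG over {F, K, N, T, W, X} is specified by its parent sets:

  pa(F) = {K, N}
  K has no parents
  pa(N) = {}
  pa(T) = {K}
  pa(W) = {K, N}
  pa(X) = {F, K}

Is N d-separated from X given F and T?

No

There are 4 undirected paths between N and X; checking each against the conditioning set {F, T}:
Path 1: N → F → X
  F is a chain here and F is conditioned on, so the path is blocked at F.
Path 2: N → F ← K → X
  F is a collider and F is conditioned on, which opens it; K is a fork and K is not conditioned on — no node blocks this path, so it is active.
Path 3: N → W ← K → X
  W is a collider here and neither W nor any of its descendants is conditioned on, so the collider stays closed — the path is blocked at W.
Path 4: N → W ← K → F → X
  W is a collider here and neither W nor any of its descendants is conditioned on, so the collider stays closed — the path is blocked at W.
Since the path N → F ← K → X is active, N and X are not d-separated given {F, T}.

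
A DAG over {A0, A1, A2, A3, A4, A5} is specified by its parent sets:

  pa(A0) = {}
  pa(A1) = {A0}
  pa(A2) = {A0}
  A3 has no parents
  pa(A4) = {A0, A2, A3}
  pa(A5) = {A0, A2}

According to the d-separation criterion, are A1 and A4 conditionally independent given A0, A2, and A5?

We examine all 3 paths between A1 and A4:
Path 1: A1 ← A0 → A2 → A4
  A0 is a fork here and A0 is conditioned on, so the path is blocked at A0.
Path 2: A1 ← A0 → A4
  A0 is a fork here and A0 is conditioned on, so the path is blocked at A0.
Path 3: A1 ← A0 → A5 ← A2 → A4
  A0 is a fork here and A0 is conditioned on, so the path is blocked at A0.
All paths are blocked; A1 ⊥ A4 | {A0, A2, A5} holds.

Yes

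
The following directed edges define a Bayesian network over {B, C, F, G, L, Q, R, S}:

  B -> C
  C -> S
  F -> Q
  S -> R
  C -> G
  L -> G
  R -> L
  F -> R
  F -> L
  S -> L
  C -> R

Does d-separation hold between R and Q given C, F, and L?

Yes — R and Q are d-separated given {C, F, L}.

6 paths connect R and Q; each must be blocked for d-separation to hold:
Path 1: R ← C → G ← L ← F → Q
  C is a fork here and C is conditioned on, so the path is blocked at C.
Path 2: R ← C → S → L ← F → Q
  C is a fork here and C is conditioned on, so the path is blocked at C.
Path 3: R ← S ← C → G ← L ← F → Q
  C is a fork here and C is conditioned on, so the path is blocked at C.
Path 4: R ← S → L ← F → Q
  F is a fork here and F is conditioned on, so the path is blocked at F.
Path 5: R → L ← F → Q
  F is a fork here and F is conditioned on, so the path is blocked at F.
Path 6: R ← F → Q
  F is a fork here and F is conditioned on, so the path is blocked at F.
Every path is blocked, so R and Q are d-separated given {C, F, L}.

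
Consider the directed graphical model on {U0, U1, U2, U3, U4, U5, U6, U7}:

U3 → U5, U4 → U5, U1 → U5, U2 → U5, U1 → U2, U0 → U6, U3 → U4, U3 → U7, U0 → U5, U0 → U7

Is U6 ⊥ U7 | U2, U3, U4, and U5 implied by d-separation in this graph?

No

Enumerating the 3 paths from U6 to U7 and testing each for blocking by {U2, U3, U4, U5}:
Path 1: U6 ← U0 → U7
  U0 is a fork and U0 is not conditioned on — no node blocks this path, so it is active.
Path 2: U6 ← U0 → U5 ← U4 ← U3 → U7
  U4 is a chain here and U4 is conditioned on, so the path is blocked at U4.
Path 3: U6 ← U0 → U5 ← U3 → U7
  U3 is a fork here and U3 is conditioned on, so the path is blocked at U3.
Because an active path exists, U6 and U7 are not d-separated.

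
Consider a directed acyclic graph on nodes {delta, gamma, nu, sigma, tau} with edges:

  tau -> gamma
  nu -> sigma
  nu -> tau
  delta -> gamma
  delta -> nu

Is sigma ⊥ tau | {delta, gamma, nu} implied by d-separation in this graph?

Enumerating the 2 paths from sigma to tau and testing each for blocking by {delta, gamma, nu}:
Path 1: sigma ← nu ← delta → gamma ← tau
  nu is a chain here and nu is conditioned on, so the path is blocked at nu.
Path 2: sigma ← nu → tau
  nu is a fork here and nu is conditioned on, so the path is blocked at nu.
All paths are blocked; sigma ⊥ tau | {delta, gamma, nu} holds.

Yes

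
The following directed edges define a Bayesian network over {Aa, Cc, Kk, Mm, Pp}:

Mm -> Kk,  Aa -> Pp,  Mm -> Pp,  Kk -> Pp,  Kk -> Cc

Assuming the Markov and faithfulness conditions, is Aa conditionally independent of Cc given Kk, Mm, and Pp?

Yes

Enumerating the 2 paths from Aa to Cc and testing each for blocking by {Kk, Mm, Pp}:
Path 1: Aa → Pp ← Mm → Kk → Cc
  Mm is a fork here and Mm is conditioned on, so the path is blocked at Mm.
Path 2: Aa → Pp ← Kk → Cc
  Kk is a fork here and Kk is conditioned on, so the path is blocked at Kk.
Every path is blocked, so Aa and Cc are d-separated given {Kk, Mm, Pp}.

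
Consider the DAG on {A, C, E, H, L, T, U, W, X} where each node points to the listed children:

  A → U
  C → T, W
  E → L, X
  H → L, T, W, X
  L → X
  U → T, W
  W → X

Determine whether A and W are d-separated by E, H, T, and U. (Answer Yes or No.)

Yes

There are 6 undirected paths between A and W; checking each against the conditioning set {E, H, T, U}:
  1. A → U → W — U:chain[blocks] ⇒ blocked
  2. A → U → T ← H → X ← W — U:chain[blocks]; T:collider[open]; H:fork[blocks]; X:collider[blocks] ⇒ blocked
  3. A → U → T ← H → W — U:chain[blocks]; T:collider[open]; H:fork[blocks] ⇒ blocked
  4. A → U → T ← H → L → X ← W — U:chain[blocks]; T:collider[open]; H:fork[blocks]; L:chain[open]; X:collider[blocks] ⇒ blocked
  5. A → U → T ← H → L ← E → X ← W — U:chain[blocks]; T:collider[open]; H:fork[blocks]; L:collider[blocks]; E:fork[blocks]; X:collider[blocks] ⇒ blocked
  6. A → U → T ← C → W — U:chain[blocks]; T:collider[open]; C:fork[open] ⇒ blocked
Every path is blocked, so A and W are d-separated given {E, H, T, U}.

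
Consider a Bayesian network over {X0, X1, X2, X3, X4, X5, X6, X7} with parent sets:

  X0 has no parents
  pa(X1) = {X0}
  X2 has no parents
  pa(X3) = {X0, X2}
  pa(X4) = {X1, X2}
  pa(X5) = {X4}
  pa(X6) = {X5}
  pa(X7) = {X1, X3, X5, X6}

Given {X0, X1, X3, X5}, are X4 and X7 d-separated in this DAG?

Yes — X4 and X7 are d-separated given {X0, X1, X3, X5}.

Enumerating the 6 paths from X4 to X7 and testing each for blocking by {X0, X1, X3, X5}:
Path 1: X4 ← X2 → X3 ← X0 → X1 → X7
  X0 is a fork here and X0 is conditioned on, so the path is blocked at X0.
Path 2: X4 ← X2 → X3 → X7
  X3 is a chain here and X3 is conditioned on, so the path is blocked at X3.
Path 3: X4 → X5 → X7
  X5 is a chain here and X5 is conditioned on, so the path is blocked at X5.
Path 4: X4 → X5 → X6 → X7
  X5 is a chain here and X5 is conditioned on, so the path is blocked at X5.
Path 5: X4 ← X1 ← X0 → X3 → X7
  X1 is a chain here and X1 is conditioned on, so the path is blocked at X1.
Path 6: X4 ← X1 → X7
  X1 is a fork here and X1 is conditioned on, so the path is blocked at X1.
All paths are blocked; X4 ⊥ X7 | {X0, X1, X3, X5} holds.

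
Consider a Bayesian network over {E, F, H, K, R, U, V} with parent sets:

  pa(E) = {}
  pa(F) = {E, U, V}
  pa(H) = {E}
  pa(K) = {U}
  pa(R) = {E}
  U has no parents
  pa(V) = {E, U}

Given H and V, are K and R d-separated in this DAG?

No

There are 4 undirected paths between K and R; checking each against the conditioning set {H, V}:
Path 1: K ← U → F ← E → R
  F is a collider here and neither F nor any of its descendants is conditioned on, so the collider stays closed — the path is blocked at F.
Path 2: K ← U → F ← V ← E → R
  F is a collider here and neither F nor any of its descendants is conditioned on, so the collider stays closed — the path is blocked at F.
Path 3: K ← U → V ← E → R
  U is a fork and U is not conditioned on; V is a collider and V is conditioned on, which opens it; E is a fork and E is not conditioned on — no node blocks this path, so it is active.
Path 4: K ← U → V → F ← E → R
  V is a chain here and V is conditioned on, so the path is blocked at V.
Since the path K ← U → V ← E → R is active, K and R are not d-separated given {H, V}.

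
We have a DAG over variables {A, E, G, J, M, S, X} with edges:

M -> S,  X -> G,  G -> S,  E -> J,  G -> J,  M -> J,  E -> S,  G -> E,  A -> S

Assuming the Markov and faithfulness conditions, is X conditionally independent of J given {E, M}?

No

There are 5 undirected paths between X and J; checking each against the conditioning set {E, M}:
Path 1: X → G → J
  G is a chain and G is not conditioned on — no node blocks this path, so it is active.
Path 2: X → G → S ← M → J
  S is a collider here and neither S nor any of its descendants is conditioned on, so the collider stays closed — the path is blocked at S.
Path 3: X → G → S ← E → J
  S is a collider here and neither S nor any of its descendants is conditioned on, so the collider stays closed — the path is blocked at S.
Path 4: X → G → E → J
  E is a chain here and E is conditioned on, so the path is blocked at E.
Path 5: X → G → E → S ← M → J
  E is a chain here and E is conditioned on, so the path is blocked at E.
Since the path X → G → J is active, X and J are not d-separated given {E, M}.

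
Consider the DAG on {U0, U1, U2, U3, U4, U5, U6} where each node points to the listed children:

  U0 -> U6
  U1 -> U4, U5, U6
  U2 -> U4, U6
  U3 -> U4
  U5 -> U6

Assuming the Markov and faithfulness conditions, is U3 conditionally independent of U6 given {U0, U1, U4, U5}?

Enumerating the 3 paths from U3 to U6 and testing each for blocking by {U0, U1, U4, U5}:
Path 1: U3 → U4 ← U2 → U6
  U4 is a collider and U4 is conditioned on, which opens it; U2 is a fork and U2 is not conditioned on — no node blocks this path, so it is active.
Path 2: U3 → U4 ← U1 → U5 → U6
  U1 is a fork here and U1 is conditioned on, so the path is blocked at U1.
Path 3: U3 → U4 ← U1 → U6
  U1 is a fork here and U1 is conditioned on, so the path is blocked at U1.
Because an active path exists, U3 and U6 are not d-separated.

No — U3 and U6 are not d-separated given {U0, U1, U4, U5}.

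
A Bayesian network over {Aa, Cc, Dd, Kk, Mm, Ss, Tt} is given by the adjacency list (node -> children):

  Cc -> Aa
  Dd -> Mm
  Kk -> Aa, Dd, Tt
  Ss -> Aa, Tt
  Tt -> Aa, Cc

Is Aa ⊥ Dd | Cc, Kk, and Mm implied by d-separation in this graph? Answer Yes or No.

Yes

4 paths connect Aa and Dd; each must be blocked for d-separation to hold:
Path 1: Aa ← Tt ← Kk → Dd
  Kk is a fork here and Kk is conditioned on, so the path is blocked at Kk.
Path 2: Aa ← Cc ← Tt ← Kk → Dd
  Cc is a chain here and Cc is conditioned on, so the path is blocked at Cc.
Path 3: Aa ← Kk → Dd
  Kk is a fork here and Kk is conditioned on, so the path is blocked at Kk.
Path 4: Aa ← Ss → Tt ← Kk → Dd
  Kk is a fork here and Kk is conditioned on, so the path is blocked at Kk.
Since every path is blocked, d-separation holds.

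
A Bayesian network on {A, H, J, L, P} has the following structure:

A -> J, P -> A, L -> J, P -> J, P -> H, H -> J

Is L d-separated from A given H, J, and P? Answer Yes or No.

No — L and A are not d-separated given {H, J, P}.

We examine all 3 paths between L and A:
Path 1: L → J ← P → A
  P is a fork here and P is conditioned on, so the path is blocked at P.
Path 2: L → J ← A
  J is a collider and J is conditioned on, which opens it — no node blocks this path, so it is active.
Path 3: L → J ← H ← P → A
  H is a chain here and H is conditioned on, so the path is blocked at H.
Since the path L → J ← A is active, L and A are not d-separated given {H, J, P}.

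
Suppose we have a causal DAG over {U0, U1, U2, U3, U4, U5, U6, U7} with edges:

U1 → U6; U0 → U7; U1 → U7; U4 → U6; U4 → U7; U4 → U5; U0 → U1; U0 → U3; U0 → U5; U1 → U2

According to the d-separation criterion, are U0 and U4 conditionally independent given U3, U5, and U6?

Enumerating the 5 paths from U0 to U4 and testing each for blocking by {U3, U5, U6}:
  1. U0 → U5 ← U4 — U5:collider[open] ⇒ active
  2. U0 → U7 ← U1 → U6 ← U4 — U7:collider[blocks]; U1:fork[open]; U6:collider[open] ⇒ blocked
  3. U0 → U7 ← U4 — U7:collider[blocks] ⇒ blocked
  4. U0 → U1 → U7 ← U4 — U1:chain[open]; U7:collider[blocks] ⇒ blocked
  5. U0 → U1 → U6 ← U4 — U1:chain[open]; U6:collider[open] ⇒ active
Because an active path exists, U0 and U4 are not d-separated.

No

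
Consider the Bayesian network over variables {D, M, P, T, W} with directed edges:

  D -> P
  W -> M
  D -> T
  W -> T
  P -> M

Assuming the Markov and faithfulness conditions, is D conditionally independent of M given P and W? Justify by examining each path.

2 paths connect D and M; each must be blocked for d-separation to hold:
Path 1: D → P → M
  P is a chain here and P is conditioned on, so the path is blocked at P.
Path 2: D → T ← W → M
  T is a collider here and neither T nor any of its descendants is conditioned on, so the collider stays closed — the path is blocked at T.
Every path is blocked, so D and M are d-separated given {P, W}.

Yes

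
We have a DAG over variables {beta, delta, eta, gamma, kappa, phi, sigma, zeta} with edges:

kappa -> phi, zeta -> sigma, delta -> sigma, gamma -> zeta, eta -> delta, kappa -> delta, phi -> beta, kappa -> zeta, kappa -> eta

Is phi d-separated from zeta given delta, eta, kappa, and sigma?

There are 3 undirected paths between phi and zeta; checking each against the conditioning set {delta, eta, kappa, sigma}:
Path 1: phi ← kappa → eta → delta → sigma ← zeta
  kappa is a fork here and kappa is conditioned on, so the path is blocked at kappa.
Path 2: phi ← kappa → zeta
  kappa is a fork here and kappa is conditioned on, so the path is blocked at kappa.
Path 3: phi ← kappa → delta → sigma ← zeta
  kappa is a fork here and kappa is conditioned on, so the path is blocked at kappa.
Every path is blocked, so phi and zeta are d-separated given {delta, eta, kappa, sigma}.

Yes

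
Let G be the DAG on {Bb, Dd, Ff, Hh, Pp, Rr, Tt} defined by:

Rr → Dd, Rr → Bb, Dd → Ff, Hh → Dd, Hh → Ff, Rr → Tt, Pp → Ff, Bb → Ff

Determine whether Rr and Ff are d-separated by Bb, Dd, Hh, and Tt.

We examine all 3 paths between Rr and Ff:
Path 1: Rr → Bb → Ff
  Bb is a chain here and Bb is conditioned on, so the path is blocked at Bb.
Path 2: Rr → Dd → Ff
  Dd is a chain here and Dd is conditioned on, so the path is blocked at Dd.
Path 3: Rr → Dd ← Hh → Ff
  Hh is a fork here and Hh is conditioned on, so the path is blocked at Hh.
Since every path is blocked, d-separation holds.

Yes — Rr and Ff are d-separated given {Bb, Dd, Hh, Tt}.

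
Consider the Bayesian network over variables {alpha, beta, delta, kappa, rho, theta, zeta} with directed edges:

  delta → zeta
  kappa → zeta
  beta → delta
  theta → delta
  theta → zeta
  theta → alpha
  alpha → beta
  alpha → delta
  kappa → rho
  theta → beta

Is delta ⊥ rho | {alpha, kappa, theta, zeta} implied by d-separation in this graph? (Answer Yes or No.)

Yes

There are 6 undirected paths between delta and rho; checking each against the conditioning set {alpha, kappa, theta, zeta}:
Path 1: delta ← beta ← theta → zeta ← kappa → rho
  theta is a fork here and theta is conditioned on, so the path is blocked at theta.
Path 2: delta ← beta ← alpha ← theta → zeta ← kappa → rho
  alpha is a chain here and alpha is conditioned on, so the path is blocked at alpha.
Path 3: delta ← theta → zeta ← kappa → rho
  theta is a fork here and theta is conditioned on, so the path is blocked at theta.
Path 4: delta → zeta ← kappa → rho
  kappa is a fork here and kappa is conditioned on, so the path is blocked at kappa.
Path 5: delta ← alpha → beta ← theta → zeta ← kappa → rho
  alpha is a fork here and alpha is conditioned on, so the path is blocked at alpha.
Path 6: delta ← alpha ← theta → zeta ← kappa → rho
  alpha is a chain here and alpha is conditioned on, so the path is blocked at alpha.
Every path is blocked, so delta and rho are d-separated given {alpha, kappa, theta, zeta}.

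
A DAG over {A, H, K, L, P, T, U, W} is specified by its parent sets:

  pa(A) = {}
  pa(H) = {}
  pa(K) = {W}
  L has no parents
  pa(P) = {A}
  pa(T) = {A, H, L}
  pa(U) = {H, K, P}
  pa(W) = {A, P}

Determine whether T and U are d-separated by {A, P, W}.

Enumerating the 5 paths from T to U and testing each for blocking by {A, P, W}:
Path 1: T ← A → P → W → K → U
  A is a fork here and A is conditioned on, so the path is blocked at A.
Path 2: T ← A → P → U
  A is a fork here and A is conditioned on, so the path is blocked at A.
Path 3: T ← A → W ← P → U
  A is a fork here and A is conditioned on, so the path is blocked at A.
Path 4: T ← A → W → K → U
  A is a fork here and A is conditioned on, so the path is blocked at A.
Path 5: T ← H → U
  H is a fork and H is not conditioned on — no node blocks this path, so it is active.
Because an active path exists, T and U are not d-separated.

No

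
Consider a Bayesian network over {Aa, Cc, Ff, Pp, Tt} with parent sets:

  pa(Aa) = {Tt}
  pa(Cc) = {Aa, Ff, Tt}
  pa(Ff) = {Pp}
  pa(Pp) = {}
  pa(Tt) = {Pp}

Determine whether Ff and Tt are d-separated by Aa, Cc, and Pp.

Enumerating the 3 paths from Ff to Tt and testing each for blocking by {Aa, Cc, Pp}:
Path 1: Ff ← Pp → Tt
  Pp is a fork here and Pp is conditioned on, so the path is blocked at Pp.
Path 2: Ff → Cc ← Tt
  Cc is a collider and Cc is conditioned on, which opens it — no node blocks this path, so it is active.
Path 3: Ff → Cc ← Aa ← Tt
  Aa is a chain here and Aa is conditioned on, so the path is blocked at Aa.
Because an active path exists, Ff and Tt are not d-separated.

No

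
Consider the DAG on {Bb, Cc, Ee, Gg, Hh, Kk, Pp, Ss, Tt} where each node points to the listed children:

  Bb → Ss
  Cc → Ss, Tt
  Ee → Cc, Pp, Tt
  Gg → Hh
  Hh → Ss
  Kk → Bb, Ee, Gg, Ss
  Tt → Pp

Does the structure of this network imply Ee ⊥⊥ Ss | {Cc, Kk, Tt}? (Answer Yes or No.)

Yes

There are 6 undirected paths between Ee and Ss; checking each against the conditioning set {Cc, Kk, Tt}:
Path 1: Ee → Tt ← Cc → Ss
  Cc is a fork here and Cc is conditioned on, so the path is blocked at Cc.
Path 2: Ee → Cc → Ss
  Cc is a chain here and Cc is conditioned on, so the path is blocked at Cc.
Path 3: Ee → Pp ← Tt ← Cc → Ss
  Pp is a collider here and neither Pp nor any of its descendants is conditioned on, so the collider stays closed — the path is blocked at Pp.
Path 4: Ee ← Kk → Bb → Ss
  Kk is a fork here and Kk is conditioned on, so the path is blocked at Kk.
Path 5: Ee ← Kk → Gg → Hh → Ss
  Kk is a fork here and Kk is conditioned on, so the path is blocked at Kk.
Path 6: Ee ← Kk → Ss
  Kk is a fork here and Kk is conditioned on, so the path is blocked at Kk.
Since every path is blocked, d-separation holds.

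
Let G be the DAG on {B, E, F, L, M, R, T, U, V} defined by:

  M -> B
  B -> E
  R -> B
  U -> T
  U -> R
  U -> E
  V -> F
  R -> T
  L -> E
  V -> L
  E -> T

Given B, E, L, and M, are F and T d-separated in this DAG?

We examine all 5 paths between F and T:
  1. F ← V → L → E ← B ← R ← U → T — V:fork[open]; L:chain[blocks]; E:collider[open]; B:chain[blocks]; R:chain[open]; U:fork[open] ⇒ blocked
  2. F ← V → L → E ← B ← R → T — V:fork[open]; L:chain[blocks]; E:collider[open]; B:chain[blocks]; R:fork[open] ⇒ blocked
  3. F ← V → L → E ← U → R → T — V:fork[open]; L:chain[blocks]; E:collider[open]; U:fork[open]; R:chain[open] ⇒ blocked
  4. F ← V → L → E ← U → T — V:fork[open]; L:chain[blocks]; E:collider[open]; U:fork[open] ⇒ blocked
  5. F ← V → L → E → T — V:fork[open]; L:chain[blocks]; E:chain[blocks] ⇒ blocked
Every path is blocked, so F and T are d-separated given {B, E, L, M}.

Yes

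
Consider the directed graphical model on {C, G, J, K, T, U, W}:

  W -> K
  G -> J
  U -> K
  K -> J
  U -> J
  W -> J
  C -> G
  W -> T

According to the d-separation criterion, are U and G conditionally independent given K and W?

3 paths connect U and G; each must be blocked for d-separation to hold:
  1. U → K ← W → J ← G — K:collider[open]; W:fork[blocks]; J:collider[blocks] ⇒ blocked
  2. U → K → J ← G — K:chain[blocks]; J:collider[blocks] ⇒ blocked
  3. U → J ← G — J:collider[blocks] ⇒ blocked
Every path is blocked, so U and G are d-separated given {K, W}.

Yes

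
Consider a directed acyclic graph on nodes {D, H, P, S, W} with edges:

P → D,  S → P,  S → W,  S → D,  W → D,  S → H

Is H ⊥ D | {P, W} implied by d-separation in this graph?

3 paths connect H and D; each must be blocked for d-separation to hold:
Path 1: H ← S → D
  S is a fork and S is not conditioned on — no node blocks this path, so it is active.
Path 2: H ← S → W → D
  W is a chain here and W is conditioned on, so the path is blocked at W.
Path 3: H ← S → P → D
  P is a chain here and P is conditioned on, so the path is blocked at P.
Because an active path exists, H and D are not d-separated.

No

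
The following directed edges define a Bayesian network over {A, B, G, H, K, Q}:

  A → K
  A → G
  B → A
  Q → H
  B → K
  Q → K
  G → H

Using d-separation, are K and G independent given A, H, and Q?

Yes

Enumerating the 3 paths from K to G and testing each for blocking by {A, H, Q}:
Path 1: K ← B → A → G
  A is a chain here and A is conditioned on, so the path is blocked at A.
Path 2: K ← A → G
  A is a fork here and A is conditioned on, so the path is blocked at A.
Path 3: K ← Q → H ← G
  Q is a fork here and Q is conditioned on, so the path is blocked at Q.
Every path is blocked, so K and G are d-separated given {A, H, Q}.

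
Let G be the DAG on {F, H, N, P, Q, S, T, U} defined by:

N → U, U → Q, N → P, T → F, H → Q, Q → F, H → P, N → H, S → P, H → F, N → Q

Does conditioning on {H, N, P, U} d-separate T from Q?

Yes

Enumerating the 6 paths from T to Q and testing each for blocking by {H, N, P, U}:
Path 1: T → F ← Q
  F is a collider here and neither F nor any of its descendants is conditioned on, so the collider stays closed — the path is blocked at F.
Path 2: T → F ← H ← N → Q
  F is a collider here and neither F nor any of its descendants is conditioned on, so the collider stays closed — the path is blocked at F.
Path 3: T → F ← H ← N → U → Q
  F is a collider here and neither F nor any of its descendants is conditioned on, so the collider stays closed — the path is blocked at F.
Path 4: T → F ← H → P ← N → Q
  F is a collider here and neither F nor any of its descendants is conditioned on, so the collider stays closed — the path is blocked at F.
Path 5: T → F ← H → P ← N → U → Q
  F is a collider here and neither F nor any of its descendants is conditioned on, so the collider stays closed — the path is blocked at F.
Path 6: T → F ← H → Q
  F is a collider here and neither F nor any of its descendants is conditioned on, so the collider stays closed — the path is blocked at F.
All paths are blocked; T ⊥ Q | {H, N, P, U} holds.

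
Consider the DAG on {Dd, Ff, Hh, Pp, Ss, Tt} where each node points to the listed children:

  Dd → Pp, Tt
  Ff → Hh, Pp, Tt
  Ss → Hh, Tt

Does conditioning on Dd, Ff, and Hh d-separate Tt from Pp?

Yes

Enumerating the 3 paths from Tt to Pp and testing each for blocking by {Dd, Ff, Hh}:
  1. Tt ← Ff → Pp — Ff:fork[blocks] ⇒ blocked
  2. Tt ← Dd → Pp — Dd:fork[blocks] ⇒ blocked
  3. Tt ← Ss → Hh ← Ff → Pp — Ss:fork[open]; Hh:collider[open]; Ff:fork[blocks] ⇒ blocked
All paths are blocked; Tt ⊥ Pp | {Dd, Ff, Hh} holds.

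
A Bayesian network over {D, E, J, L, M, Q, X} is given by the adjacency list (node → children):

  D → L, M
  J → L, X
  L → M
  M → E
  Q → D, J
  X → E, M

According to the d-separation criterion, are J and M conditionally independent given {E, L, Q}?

No

There are 6 undirected paths between J and M; checking each against the conditioning set {E, L, Q}:
  1. J → L → M — L:chain[blocks] ⇒ blocked
  2. J → L ← D → M — L:collider[open]; D:fork[open] ⇒ active
  3. J ← Q → D → L → M — Q:fork[blocks]; D:chain[open]; L:chain[blocks] ⇒ blocked
  4. J ← Q → D → M — Q:fork[blocks]; D:chain[open] ⇒ blocked
  5. J → X → M — X:chain[open] ⇒ active
  6. J → X → E ← M — X:chain[open]; E:collider[open] ⇒ active
Because an active path exists, J and M are not d-separated.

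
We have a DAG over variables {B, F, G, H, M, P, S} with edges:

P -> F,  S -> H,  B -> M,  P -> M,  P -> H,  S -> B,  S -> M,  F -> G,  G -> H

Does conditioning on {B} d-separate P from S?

Yes — P and S are d-separated given {B}.

4 paths connect P and S; each must be blocked for d-separation to hold:
  1. P → H ← S — H:collider[blocks] ⇒ blocked
  2. P → M ← B ← S — M:collider[blocks]; B:chain[blocks] ⇒ blocked
  3. P → M ← S — M:collider[blocks] ⇒ blocked
  4. P → F → G → H ← S — F:chain[open]; G:chain[open]; H:collider[blocks] ⇒ blocked
Since every path is blocked, d-separation holds.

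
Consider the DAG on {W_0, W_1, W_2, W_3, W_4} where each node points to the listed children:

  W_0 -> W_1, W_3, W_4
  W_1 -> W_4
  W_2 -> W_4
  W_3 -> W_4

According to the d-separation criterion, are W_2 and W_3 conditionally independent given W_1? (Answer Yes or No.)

Yes

There are 3 undirected paths between W_2 and W_3; checking each against the conditioning set {W_1}:
  1. W_2 → W_4 ← W_1 ← W_0 → W_3 — W_4:collider[blocks]; W_1:chain[blocks]; W_0:fork[open] ⇒ blocked
  2. W_2 → W_4 ← W_3 — W_4:collider[blocks] ⇒ blocked
  3. W_2 → W_4 ← W_0 → W_3 — W_4:collider[blocks]; W_0:fork[open] ⇒ blocked
Since every path is blocked, d-separation holds.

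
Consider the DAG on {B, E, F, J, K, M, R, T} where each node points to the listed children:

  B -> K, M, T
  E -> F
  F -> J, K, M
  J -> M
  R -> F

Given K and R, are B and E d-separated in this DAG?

No

Enumerating the 3 paths from B to E and testing each for blocking by {K, R}:
Path 1: B → M ← J ← F ← E
  M is a collider here and neither M nor any of its descendants is conditioned on, so the collider stays closed — the path is blocked at M.
Path 2: B → M ← F ← E
  M is a collider here and neither M nor any of its descendants is conditioned on, so the collider stays closed — the path is blocked at M.
Path 3: B → K ← F ← E
  K is a collider and K is conditioned on, which opens it; F is a chain and F is not conditioned on — no node blocks this path, so it is active.
Because an active path exists, B and E are not d-separated.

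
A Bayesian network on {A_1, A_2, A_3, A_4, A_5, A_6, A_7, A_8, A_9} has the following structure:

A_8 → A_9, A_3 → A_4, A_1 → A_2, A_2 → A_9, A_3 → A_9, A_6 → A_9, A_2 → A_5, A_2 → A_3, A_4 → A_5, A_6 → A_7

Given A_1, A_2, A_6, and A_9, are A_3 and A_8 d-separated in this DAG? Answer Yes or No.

We examine all 3 paths between A_3 and A_8:
Path 1: A_3 ← A_2 → A_9 ← A_8
  A_2 is a fork here and A_2 is conditioned on, so the path is blocked at A_2.
Path 2: A_3 → A_9 ← A_8
  A_9 is a collider and A_9 is conditioned on, which opens it — no node blocks this path, so it is active.
Path 3: A_3 → A_4 → A_5 ← A_2 → A_9 ← A_8
  A_5 is a collider here and neither A_5 nor any of its descendants is conditioned on, so the collider stays closed — the path is blocked at A_5.
At least one path is unblocked, so d-separation fails.

No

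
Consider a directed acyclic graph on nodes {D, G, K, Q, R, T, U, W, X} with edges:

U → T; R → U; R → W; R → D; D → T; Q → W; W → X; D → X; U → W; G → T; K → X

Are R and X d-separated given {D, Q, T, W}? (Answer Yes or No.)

Enumerating the 6 paths from R to X and testing each for blocking by {D, Q, T, W}:
Path 1: R → U → W → X
  W is a chain here and W is conditioned on, so the path is blocked at W.
Path 2: R → U → T ← D → X
  D is a fork here and D is conditioned on, so the path is blocked at D.
Path 3: R → W ← U → T ← D → X
  D is a fork here and D is conditioned on, so the path is blocked at D.
Path 4: R → W → X
  W is a chain here and W is conditioned on, so the path is blocked at W.
Path 5: R → D → T ← U → W → X
  D is a chain here and D is conditioned on, so the path is blocked at D.
Path 6: R → D → X
  D is a chain here and D is conditioned on, so the path is blocked at D.
All paths are blocked; R ⊥ X | {D, Q, T, W} holds.

Yes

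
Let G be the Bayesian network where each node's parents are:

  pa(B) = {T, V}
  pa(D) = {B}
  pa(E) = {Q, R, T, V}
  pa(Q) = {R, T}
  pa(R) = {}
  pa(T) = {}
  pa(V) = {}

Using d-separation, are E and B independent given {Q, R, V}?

We examine all 4 paths between E and B:
Path 1: E ← V → B
  V is a fork here and V is conditioned on, so the path is blocked at V.
Path 2: E ← T → B
  T is a fork and T is not conditioned on — no node blocks this path, so it is active.
Path 3: E ← R → Q ← T → B
  R is a fork here and R is conditioned on, so the path is blocked at R.
Path 4: E ← Q ← T → B
  Q is a chain here and Q is conditioned on, so the path is blocked at Q.
Because an active path exists, E and B are not d-separated.

No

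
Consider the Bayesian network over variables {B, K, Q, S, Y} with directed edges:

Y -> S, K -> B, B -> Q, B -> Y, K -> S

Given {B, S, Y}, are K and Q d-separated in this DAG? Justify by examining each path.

Yes

There are 2 undirected paths between K and Q; checking each against the conditioning set {B, S, Y}:
Path 1: K → B → Q
  B is a chain here and B is conditioned on, so the path is blocked at B.
Path 2: K → S ← Y ← B → Q
  Y is a chain here and Y is conditioned on, so the path is blocked at Y.
Since every path is blocked, d-separation holds.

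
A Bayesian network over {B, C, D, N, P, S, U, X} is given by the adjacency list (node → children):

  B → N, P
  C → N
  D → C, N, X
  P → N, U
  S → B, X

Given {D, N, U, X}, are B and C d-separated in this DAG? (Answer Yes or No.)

No

We examine all 6 paths between B and C:
Path 1: B → N ← C
  N is a collider and N is conditioned on, which opens it — no node blocks this path, so it is active.
Path 2: B → N ← D → C
  D is a fork here and D is conditioned on, so the path is blocked at D.
Path 3: B ← S → X ← D → C
  D is a fork here and D is conditioned on, so the path is blocked at D.
Path 4: B ← S → X ← D → N ← C
  D is a fork here and D is conditioned on, so the path is blocked at D.
Path 5: B → P → N ← C
  P is a chain and P is not conditioned on; N is a collider and N is conditioned on, which opens it — no node blocks this path, so it is active.
Path 6: B → P → N ← D → C
  D is a fork here and D is conditioned on, so the path is blocked at D.
Since the path B → N ← C is active, B and C are not d-separated given {D, N, U, X}.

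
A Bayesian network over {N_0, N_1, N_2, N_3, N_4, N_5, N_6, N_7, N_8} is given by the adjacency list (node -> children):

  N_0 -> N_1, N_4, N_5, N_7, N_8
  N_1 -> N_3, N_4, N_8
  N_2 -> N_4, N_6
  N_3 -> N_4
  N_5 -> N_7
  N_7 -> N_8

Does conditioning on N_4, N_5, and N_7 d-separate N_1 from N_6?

6 paths connect N_1 and N_6; each must be blocked for d-separation to hold:
Path 1: N_1 → N_8 ← N_7 ← N_0 → N_4 ← N_2 → N_6
  N_8 is a collider here and neither N_8 nor any of its descendants is conditioned on, so the collider stays closed — the path is blocked at N_8.
Path 2: N_1 → N_8 ← N_7 ← N_5 ← N_0 → N_4 ← N_2 → N_6
  N_8 is a collider here and neither N_8 nor any of its descendants is conditioned on, so the collider stays closed — the path is blocked at N_8.
Path 3: N_1 → N_8 ← N_0 → N_4 ← N_2 → N_6
  N_8 is a collider here and neither N_8 nor any of its descendants is conditioned on, so the collider stays closed — the path is blocked at N_8.
Path 4: N_1 → N_3 → N_4 ← N_2 → N_6
  N_3 is a chain and N_3 is not conditioned on; N_4 is a collider and N_4 is conditioned on, which opens it; N_2 is a fork and N_2 is not conditioned on — no node blocks this path, so it is active.
Path 5: N_1 → N_4 ← N_2 → N_6
  N_4 is a collider and N_4 is conditioned on, which opens it; N_2 is a fork and N_2 is not conditioned on — no node blocks this path, so it is active.
Path 6: N_1 ← N_0 → N_4 ← N_2 → N_6
  N_0 is a fork and N_0 is not conditioned on; N_4 is a collider and N_4 is conditioned on, which opens it; N_2 is a fork and N_2 is not conditioned on — no node blocks this path, so it is active.
Since the path N_1 → N_3 → N_4 ← N_2 → N_6 is active, N_1 and N_6 are not d-separated given {N_4, N_5, N_7}.

No — N_1 and N_6 are not d-separated given {N_4, N_5, N_7}.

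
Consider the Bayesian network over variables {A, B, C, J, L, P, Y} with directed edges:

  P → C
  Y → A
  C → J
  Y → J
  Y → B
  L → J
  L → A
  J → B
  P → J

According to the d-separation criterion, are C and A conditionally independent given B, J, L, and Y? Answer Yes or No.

There are 6 undirected paths between C and A; checking each against the conditioning set {B, J, L, Y}:
Path 1: C → J → B ← Y → A
  J is a chain here and J is conditioned on, so the path is blocked at J.
Path 2: C → J ← Y → A
  Y is a fork here and Y is conditioned on, so the path is blocked at Y.
Path 3: C → J ← L → A
  L is a fork here and L is conditioned on, so the path is blocked at L.
Path 4: C ← P → J → B ← Y → A
  J is a chain here and J is conditioned on, so the path is blocked at J.
Path 5: C ← P → J ← Y → A
  Y is a fork here and Y is conditioned on, so the path is blocked at Y.
Path 6: C ← P → J ← L → A
  L is a fork here and L is conditioned on, so the path is blocked at L.
Every path is blocked, so C and A are d-separated given {B, J, L, Y}.

Yes — C and A are d-separated given {B, J, L, Y}.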